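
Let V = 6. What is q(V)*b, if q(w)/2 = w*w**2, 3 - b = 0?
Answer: 1296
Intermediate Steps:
b = 3 (b = 3 - 1*0 = 3 + 0 = 3)
q(w) = 2*w**3 (q(w) = 2*(w*w**2) = 2*w**3)
q(V)*b = (2*6**3)*3 = (2*216)*3 = 432*3 = 1296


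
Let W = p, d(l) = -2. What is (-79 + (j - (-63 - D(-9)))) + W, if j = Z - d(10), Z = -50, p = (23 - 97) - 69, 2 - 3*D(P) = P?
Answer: -610/3 ≈ -203.33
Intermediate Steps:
D(P) = ⅔ - P/3
p = -143 (p = -74 - 69 = -143)
j = -48 (j = -50 - 1*(-2) = -50 + 2 = -48)
W = -143
(-79 + (j - (-63 - D(-9)))) + W = (-79 + (-48 - (-63 - (⅔ - ⅓*(-9))))) - 143 = (-79 + (-48 - (-63 - (⅔ + 3)))) - 143 = (-79 + (-48 - (-63 - 1*11/3))) - 143 = (-79 + (-48 - (-63 - 11/3))) - 143 = (-79 + (-48 - 1*(-200/3))) - 143 = (-79 + (-48 + 200/3)) - 143 = (-79 + 56/3) - 143 = -181/3 - 143 = -610/3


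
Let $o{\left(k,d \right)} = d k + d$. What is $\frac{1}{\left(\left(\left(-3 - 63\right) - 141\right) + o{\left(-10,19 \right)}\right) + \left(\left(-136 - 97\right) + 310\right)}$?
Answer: $- \frac{1}{301} \approx -0.0033223$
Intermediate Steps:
$o{\left(k,d \right)} = d + d k$
$\frac{1}{\left(\left(\left(-3 - 63\right) - 141\right) + o{\left(-10,19 \right)}\right) + \left(\left(-136 - 97\right) + 310\right)} = \frac{1}{\left(\left(\left(-3 - 63\right) - 141\right) + 19 \left(1 - 10\right)\right) + \left(\left(-136 - 97\right) + 310\right)} = \frac{1}{\left(\left(\left(-3 - 63\right) - 141\right) + 19 \left(-9\right)\right) + \left(-233 + 310\right)} = \frac{1}{\left(\left(-66 - 141\right) - 171\right) + 77} = \frac{1}{\left(-207 - 171\right) + 77} = \frac{1}{-378 + 77} = \frac{1}{-301} = - \frac{1}{301}$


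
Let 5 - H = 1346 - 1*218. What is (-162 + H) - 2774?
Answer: -4059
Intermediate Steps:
H = -1123 (H = 5 - (1346 - 1*218) = 5 - (1346 - 218) = 5 - 1*1128 = 5 - 1128 = -1123)
(-162 + H) - 2774 = (-162 - 1123) - 2774 = -1285 - 2774 = -4059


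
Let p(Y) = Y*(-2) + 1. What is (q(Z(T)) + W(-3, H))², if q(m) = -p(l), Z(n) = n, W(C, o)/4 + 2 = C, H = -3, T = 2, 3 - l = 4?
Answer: 529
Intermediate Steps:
l = -1 (l = 3 - 1*4 = 3 - 4 = -1)
W(C, o) = -8 + 4*C
p(Y) = 1 - 2*Y (p(Y) = -2*Y + 1 = 1 - 2*Y)
q(m) = -3 (q(m) = -(1 - 2*(-1)) = -(1 + 2) = -1*3 = -3)
(q(Z(T)) + W(-3, H))² = (-3 + (-8 + 4*(-3)))² = (-3 + (-8 - 12))² = (-3 - 20)² = (-23)² = 529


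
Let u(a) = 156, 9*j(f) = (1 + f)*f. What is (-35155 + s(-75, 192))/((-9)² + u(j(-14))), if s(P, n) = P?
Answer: -35230/237 ≈ -148.65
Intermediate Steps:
j(f) = f*(1 + f)/9 (j(f) = ((1 + f)*f)/9 = (f*(1 + f))/9 = f*(1 + f)/9)
(-35155 + s(-75, 192))/((-9)² + u(j(-14))) = (-35155 - 75)/((-9)² + 156) = -35230/(81 + 156) = -35230/237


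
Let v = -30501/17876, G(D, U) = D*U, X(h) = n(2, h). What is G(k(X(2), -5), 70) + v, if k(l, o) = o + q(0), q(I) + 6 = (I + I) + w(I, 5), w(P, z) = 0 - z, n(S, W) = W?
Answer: -20051621/17876 ≈ -1121.7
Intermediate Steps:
X(h) = h
w(P, z) = -z
q(I) = -11 + 2*I (q(I) = -6 + ((I + I) - 1*5) = -6 + (2*I - 5) = -6 + (-5 + 2*I) = -11 + 2*I)
k(l, o) = -11 + o (k(l, o) = o + (-11 + 2*0) = o + (-11 + 0) = o - 11 = -11 + o)
v = -30501/17876 (v = -30501*1/17876 = -30501/17876 ≈ -1.7063)
G(k(X(2), -5), 70) + v = (-11 - 5)*70 - 30501/17876 = -16*70 - 30501/17876 = -1120 - 30501/17876 = -20051621/17876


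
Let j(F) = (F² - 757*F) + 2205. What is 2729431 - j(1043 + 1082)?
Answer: -179774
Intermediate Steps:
j(F) = 2205 + F² - 757*F
2729431 - j(1043 + 1082) = 2729431 - (2205 + (1043 + 1082)² - 757*(1043 + 1082)) = 2729431 - (2205 + 2125² - 757*2125) = 2729431 - (2205 + 4515625 - 1608625) = 2729431 - 1*2909205 = 2729431 - 2909205 = -179774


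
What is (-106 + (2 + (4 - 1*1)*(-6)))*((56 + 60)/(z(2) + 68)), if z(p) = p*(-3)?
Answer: -7076/31 ≈ -228.26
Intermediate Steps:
z(p) = -3*p
(-106 + (2 + (4 - 1*1)*(-6)))*((56 + 60)/(z(2) + 68)) = (-106 + (2 + (4 - 1*1)*(-6)))*((56 + 60)/(-3*2 + 68)) = (-106 + (2 + (4 - 1)*(-6)))*(116/(-6 + 68)) = (-106 + (2 + 3*(-6)))*(116/62) = (-106 + (2 - 18))*(116*(1/62)) = (-106 - 16)*(58/31) = -122*58/31 = -7076/31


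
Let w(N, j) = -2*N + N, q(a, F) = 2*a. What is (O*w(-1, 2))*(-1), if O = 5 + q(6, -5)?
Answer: -17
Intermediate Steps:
w(N, j) = -N
O = 17 (O = 5 + 2*6 = 5 + 12 = 17)
(O*w(-1, 2))*(-1) = (17*(-1*(-1)))*(-1) = (17*1)*(-1) = 17*(-1) = -17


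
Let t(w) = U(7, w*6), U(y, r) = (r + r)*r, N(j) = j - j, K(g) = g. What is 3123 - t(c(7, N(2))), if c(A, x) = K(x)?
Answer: 3123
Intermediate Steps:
N(j) = 0
c(A, x) = x
U(y, r) = 2*r² (U(y, r) = (2*r)*r = 2*r²)
t(w) = 72*w² (t(w) = 2*(w*6)² = 2*(6*w)² = 2*(36*w²) = 72*w²)
3123 - t(c(7, N(2))) = 3123 - 72*0² = 3123 - 72*0 = 3123 - 1*0 = 3123 + 0 = 3123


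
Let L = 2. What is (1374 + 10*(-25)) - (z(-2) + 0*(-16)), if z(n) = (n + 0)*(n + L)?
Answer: 1124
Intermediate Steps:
z(n) = n*(2 + n) (z(n) = (n + 0)*(n + 2) = n*(2 + n))
(1374 + 10*(-25)) - (z(-2) + 0*(-16)) = (1374 + 10*(-25)) - (-2*(2 - 2) + 0*(-16)) = (1374 - 250) - (-2*0 + 0) = 1124 - (0 + 0) = 1124 - 1*0 = 1124 + 0 = 1124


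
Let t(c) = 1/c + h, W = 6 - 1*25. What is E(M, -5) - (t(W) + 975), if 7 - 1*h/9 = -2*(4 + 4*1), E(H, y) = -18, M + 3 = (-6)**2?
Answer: -22799/19 ≈ -1199.9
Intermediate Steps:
M = 33 (M = -3 + (-6)**2 = -3 + 36 = 33)
W = -19 (W = 6 - 25 = -19)
h = 207 (h = 63 - (-18)*(4 + 4*1) = 63 - (-18)*(4 + 4) = 63 - (-18)*8 = 63 - 9*(-16) = 63 + 144 = 207)
t(c) = 207 + 1/c (t(c) = 1/c + 207 = 207 + 1/c)
E(M, -5) - (t(W) + 975) = -18 - ((207 + 1/(-19)) + 975) = -18 - ((207 - 1/19) + 975) = -18 - (3932/19 + 975) = -18 - 1*22457/19 = -18 - 22457/19 = -22799/19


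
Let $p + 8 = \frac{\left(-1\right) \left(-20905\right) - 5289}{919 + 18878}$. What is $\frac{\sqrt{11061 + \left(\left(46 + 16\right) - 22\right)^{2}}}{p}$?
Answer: $- \frac{19797 \sqrt{12661}}{142760} \approx -15.604$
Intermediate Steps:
$p = - \frac{142760}{19797}$ ($p = -8 + \frac{\left(-1\right) \left(-20905\right) - 5289}{919 + 18878} = -8 + \frac{20905 - 5289}{19797} = -8 + 15616 \cdot \frac{1}{19797} = -8 + \frac{15616}{19797} = - \frac{142760}{19797} \approx -7.2112$)
$\frac{\sqrt{11061 + \left(\left(46 + 16\right) - 22\right)^{2}}}{p} = \frac{\sqrt{11061 + \left(\left(46 + 16\right) - 22\right)^{2}}}{- \frac{142760}{19797}} = \sqrt{11061 + \left(62 - 22\right)^{2}} \left(- \frac{19797}{142760}\right) = \sqrt{11061 + 40^{2}} \left(- \frac{19797}{142760}\right) = \sqrt{11061 + 1600} \left(- \frac{19797}{142760}\right) = \sqrt{12661} \left(- \frac{19797}{142760}\right) = - \frac{19797 \sqrt{12661}}{142760}$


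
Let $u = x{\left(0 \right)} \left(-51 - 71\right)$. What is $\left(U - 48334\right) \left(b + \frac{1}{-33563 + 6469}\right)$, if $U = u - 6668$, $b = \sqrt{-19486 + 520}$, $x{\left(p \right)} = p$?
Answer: $\frac{27501}{13547} - 55002 i \sqrt{18966} \approx 2.03 - 7.5747 \cdot 10^{6} i$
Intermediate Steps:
$u = 0$ ($u = 0 \left(-51 - 71\right) = 0 \left(-122\right) = 0$)
$b = i \sqrt{18966}$ ($b = \sqrt{-18966} = i \sqrt{18966} \approx 137.72 i$)
$U = -6668$ ($U = 0 - 6668 = -6668$)
$\left(U - 48334\right) \left(b + \frac{1}{-33563 + 6469}\right) = \left(-6668 - 48334\right) \left(i \sqrt{18966} + \frac{1}{-33563 + 6469}\right) = - 55002 \left(i \sqrt{18966} + \frac{1}{-27094}\right) = - 55002 \left(i \sqrt{18966} - \frac{1}{27094}\right) = - 55002 \left(- \frac{1}{27094} + i \sqrt{18966}\right) = \frac{27501}{13547} - 55002 i \sqrt{18966}$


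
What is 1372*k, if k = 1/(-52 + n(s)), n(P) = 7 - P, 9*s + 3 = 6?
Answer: -1029/34 ≈ -30.265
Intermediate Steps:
s = ⅓ (s = -⅓ + (⅑)*6 = -⅓ + ⅔ = ⅓ ≈ 0.33333)
k = -3/136 (k = 1/(-52 + (7 - 1*⅓)) = 1/(-52 + (7 - ⅓)) = 1/(-52 + 20/3) = 1/(-136/3) = -3/136 ≈ -0.022059)
1372*k = 1372*(-3/136) = -1029/34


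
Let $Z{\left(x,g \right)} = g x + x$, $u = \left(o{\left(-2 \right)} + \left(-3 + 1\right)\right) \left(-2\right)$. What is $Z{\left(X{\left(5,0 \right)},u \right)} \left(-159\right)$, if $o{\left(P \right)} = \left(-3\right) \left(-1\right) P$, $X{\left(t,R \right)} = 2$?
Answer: $-5406$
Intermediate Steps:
$o{\left(P \right)} = 3 P$
$u = 16$ ($u = \left(3 \left(-2\right) + \left(-3 + 1\right)\right) \left(-2\right) = \left(-6 - 2\right) \left(-2\right) = \left(-8\right) \left(-2\right) = 16$)
$Z{\left(x,g \right)} = x + g x$
$Z{\left(X{\left(5,0 \right)},u \right)} \left(-159\right) = 2 \left(1 + 16\right) \left(-159\right) = 2 \cdot 17 \left(-159\right) = 34 \left(-159\right) = -5406$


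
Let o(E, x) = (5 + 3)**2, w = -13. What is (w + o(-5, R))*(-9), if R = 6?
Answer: -459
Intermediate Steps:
o(E, x) = 64 (o(E, x) = 8**2 = 64)
(w + o(-5, R))*(-9) = (-13 + 64)*(-9) = 51*(-9) = -459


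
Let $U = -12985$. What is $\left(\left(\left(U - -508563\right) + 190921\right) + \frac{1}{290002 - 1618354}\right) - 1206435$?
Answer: $- \frac{690658025473}{1328352} \approx -5.1994 \cdot 10^{5}$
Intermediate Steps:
$\left(\left(\left(U - -508563\right) + 190921\right) + \frac{1}{290002 - 1618354}\right) - 1206435 = \left(\left(\left(-12985 - -508563\right) + 190921\right) + \frac{1}{290002 - 1618354}\right) - 1206435 = \left(\left(\left(-12985 + 508563\right) + 190921\right) + \frac{1}{-1328352}\right) - 1206435 = \left(\left(495578 + 190921\right) - \frac{1}{1328352}\right) - 1206435 = \left(686499 - \frac{1}{1328352}\right) - 1206435 = \frac{911912319647}{1328352} - 1206435 = - \frac{690658025473}{1328352}$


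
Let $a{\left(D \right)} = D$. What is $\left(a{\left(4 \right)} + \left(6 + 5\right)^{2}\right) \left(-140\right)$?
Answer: $-17500$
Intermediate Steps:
$\left(a{\left(4 \right)} + \left(6 + 5\right)^{2}\right) \left(-140\right) = \left(4 + \left(6 + 5\right)^{2}\right) \left(-140\right) = \left(4 + 11^{2}\right) \left(-140\right) = \left(4 + 121\right) \left(-140\right) = 125 \left(-140\right) = -17500$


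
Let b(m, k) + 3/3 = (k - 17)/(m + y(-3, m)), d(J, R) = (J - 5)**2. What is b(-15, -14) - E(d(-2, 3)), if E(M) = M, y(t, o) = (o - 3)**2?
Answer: -15481/309 ≈ -50.100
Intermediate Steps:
d(J, R) = (-5 + J)**2
y(t, o) = (-3 + o)**2
b(m, k) = -1 + (-17 + k)/(m + (-3 + m)**2) (b(m, k) = -1 + (k - 17)/(m + (-3 + m)**2) = -1 + (-17 + k)/(m + (-3 + m)**2))
b(-15, -14) - E(d(-2, 3)) = (-17 - 14 - 1*(-15) - (-3 - 15)**2)/(-15 + (-3 - 15)**2) - (-5 - 2)**2 = (-17 - 14 + 15 - 1*(-18)**2)/(-15 + (-18)**2) - 1*(-7)**2 = (-17 - 14 + 15 - 1*324)/(-15 + 324) - 1*49 = (-17 - 14 + 15 - 324)/309 - 49 = (1/309)*(-340) - 49 = -340/309 - 49 = -15481/309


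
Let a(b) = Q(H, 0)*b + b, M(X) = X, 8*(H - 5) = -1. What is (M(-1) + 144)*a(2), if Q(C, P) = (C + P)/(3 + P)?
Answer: 3003/4 ≈ 750.75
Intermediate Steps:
H = 39/8 (H = 5 + (⅛)*(-1) = 5 - ⅛ = 39/8 ≈ 4.8750)
Q(C, P) = (C + P)/(3 + P)
a(b) = 21*b/8 (a(b) = ((39/8 + 0)/(3 + 0))*b + b = ((39/8)/3)*b + b = ((⅓)*(39/8))*b + b = 13*b/8 + b = 21*b/8)
(M(-1) + 144)*a(2) = (-1 + 144)*((21/8)*2) = 143*(21/4) = 3003/4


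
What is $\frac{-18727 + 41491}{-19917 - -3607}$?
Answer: $- \frac{1626}{1165} \approx -1.3957$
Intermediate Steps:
$\frac{-18727 + 41491}{-19917 - -3607} = \frac{22764}{-19917 + \left(-48 + 3655\right)} = \frac{22764}{-19917 + 3607} = \frac{22764}{-16310} = 22764 \left(- \frac{1}{16310}\right) = - \frac{1626}{1165}$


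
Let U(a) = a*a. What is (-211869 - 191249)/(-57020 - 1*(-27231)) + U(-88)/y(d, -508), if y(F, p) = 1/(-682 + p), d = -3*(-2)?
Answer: -274515955922/29789 ≈ -9.2153e+6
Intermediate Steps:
d = 6
U(a) = a²
(-211869 - 191249)/(-57020 - 1*(-27231)) + U(-88)/y(d, -508) = (-211869 - 191249)/(-57020 - 1*(-27231)) + (-88)²/(1/(-682 - 508)) = -403118/(-57020 + 27231) + 7744/(1/(-1190)) = -403118/(-29789) + 7744/(-1/1190) = -403118*(-1/29789) + 7744*(-1190) = 403118/29789 - 9215360 = -274515955922/29789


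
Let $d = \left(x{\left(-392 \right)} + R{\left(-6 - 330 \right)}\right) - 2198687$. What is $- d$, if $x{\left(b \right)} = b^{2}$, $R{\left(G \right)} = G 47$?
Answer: $2060815$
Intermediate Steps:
$R{\left(G \right)} = 47 G$
$d = -2060815$ ($d = \left(\left(-392\right)^{2} + 47 \left(-6 - 330\right)\right) - 2198687 = \left(153664 + 47 \left(-6 - 330\right)\right) - 2198687 = \left(153664 + 47 \left(-336\right)\right) - 2198687 = \left(153664 - 15792\right) - 2198687 = 137872 - 2198687 = -2060815$)
$- d = \left(-1\right) \left(-2060815\right) = 2060815$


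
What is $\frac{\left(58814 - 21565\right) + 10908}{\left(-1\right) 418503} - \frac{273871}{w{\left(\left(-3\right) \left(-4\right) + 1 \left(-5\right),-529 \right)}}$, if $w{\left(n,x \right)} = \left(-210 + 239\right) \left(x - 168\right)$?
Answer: $\frac{113642437672}{8459201139} \approx 13.434$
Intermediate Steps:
$w{\left(n,x \right)} = -4872 + 29 x$ ($w{\left(n,x \right)} = 29 \left(-168 + x\right) = -4872 + 29 x$)
$\frac{\left(58814 - 21565\right) + 10908}{\left(-1\right) 418503} - \frac{273871}{w{\left(\left(-3\right) \left(-4\right) + 1 \left(-5\right),-529 \right)}} = \frac{\left(58814 - 21565\right) + 10908}{\left(-1\right) 418503} - \frac{273871}{-4872 + 29 \left(-529\right)} = \frac{37249 + 10908}{-418503} - \frac{273871}{-4872 - 15341} = 48157 \left(- \frac{1}{418503}\right) - \frac{273871}{-20213} = - \frac{48157}{418503} - - \frac{273871}{20213} = - \frac{48157}{418503} + \frac{273871}{20213} = \frac{113642437672}{8459201139}$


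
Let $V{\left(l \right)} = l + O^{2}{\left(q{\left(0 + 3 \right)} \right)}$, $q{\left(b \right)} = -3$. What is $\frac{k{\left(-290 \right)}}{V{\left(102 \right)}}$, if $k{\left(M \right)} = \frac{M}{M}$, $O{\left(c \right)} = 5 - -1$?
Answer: $\frac{1}{138} \approx 0.0072464$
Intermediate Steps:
$O{\left(c \right)} = 6$ ($O{\left(c \right)} = 5 + 1 = 6$)
$k{\left(M \right)} = 1$
$V{\left(l \right)} = 36 + l$ ($V{\left(l \right)} = l + 6^{2} = l + 36 = 36 + l$)
$\frac{k{\left(-290 \right)}}{V{\left(102 \right)}} = 1 \frac{1}{36 + 102} = 1 \cdot \frac{1}{138} = \frac{1}{138}$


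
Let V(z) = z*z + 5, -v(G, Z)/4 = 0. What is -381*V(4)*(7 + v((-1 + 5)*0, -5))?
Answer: -56007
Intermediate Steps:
v(G, Z) = 0 (v(G, Z) = -4*0 = 0)
V(z) = 5 + z² (V(z) = z² + 5 = 5 + z²)
-381*V(4)*(7 + v((-1 + 5)*0, -5)) = -381*(5 + 4²)*(7 + 0) = -381*(5 + 16)*7 = -8001*7 = -381*147 = -56007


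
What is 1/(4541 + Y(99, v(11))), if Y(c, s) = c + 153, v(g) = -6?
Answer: 1/4793 ≈ 0.00020864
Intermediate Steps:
Y(c, s) = 153 + c
1/(4541 + Y(99, v(11))) = 1/(4541 + (153 + 99)) = 1/(4541 + 252) = 1/4793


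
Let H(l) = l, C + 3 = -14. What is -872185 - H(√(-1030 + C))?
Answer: -872185 - I*√1047 ≈ -8.7219e+5 - 32.357*I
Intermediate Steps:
C = -17 (C = -3 - 14 = -17)
-872185 - H(√(-1030 + C)) = -872185 - √(-1030 - 17) = -872185 - √(-1047) = -872185 - I*√1047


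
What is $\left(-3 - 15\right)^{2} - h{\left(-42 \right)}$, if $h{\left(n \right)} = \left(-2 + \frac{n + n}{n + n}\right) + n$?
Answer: $367$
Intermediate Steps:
$h{\left(n \right)} = -1 + n$ ($h{\left(n \right)} = \left(-2 + \frac{2 n}{2 n}\right) + n = \left(-2 + 2 n \frac{1}{2 n}\right) + n = \left(-2 + 1\right) + n = -1 + n$)
$\left(-3 - 15\right)^{2} - h{\left(-42 \right)} = \left(-3 - 15\right)^{2} - \left(-1 - 42\right) = \left(-18\right)^{2} - -43 = 324 + 43 = 367$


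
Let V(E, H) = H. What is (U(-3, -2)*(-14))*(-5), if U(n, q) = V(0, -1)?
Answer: -70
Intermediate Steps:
U(n, q) = -1
(U(-3, -2)*(-14))*(-5) = -1*(-14)*(-5) = 14*(-5) = -70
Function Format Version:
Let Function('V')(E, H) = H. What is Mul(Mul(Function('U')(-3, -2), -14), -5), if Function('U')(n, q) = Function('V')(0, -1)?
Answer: -70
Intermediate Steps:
Function('U')(n, q) = -1
Mul(Mul(Function('U')(-3, -2), -14), -5) = Mul(Mul(-1, -14), -5) = Mul(14, -5) = -70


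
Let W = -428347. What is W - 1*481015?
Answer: -909362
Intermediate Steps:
W - 1*481015 = -428347 - 1*481015 = -428347 - 481015 = -909362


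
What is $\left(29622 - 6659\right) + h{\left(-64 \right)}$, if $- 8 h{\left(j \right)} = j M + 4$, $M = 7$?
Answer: $\frac{46037}{2} \approx 23019.0$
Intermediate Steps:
$h{\left(j \right)} = - \frac{1}{2} - \frac{7 j}{8}$ ($h{\left(j \right)} = - \frac{j 7 + 4}{8} = - \frac{7 j + 4}{8} = - \frac{4 + 7 j}{8} = - \frac{1}{2} - \frac{7 j}{8}$)
$\left(29622 - 6659\right) + h{\left(-64 \right)} = \left(29622 - 6659\right) - - \frac{111}{2} = 22963 + \left(- \frac{1}{2} + 56\right) = 22963 + \frac{111}{2} = \frac{46037}{2}$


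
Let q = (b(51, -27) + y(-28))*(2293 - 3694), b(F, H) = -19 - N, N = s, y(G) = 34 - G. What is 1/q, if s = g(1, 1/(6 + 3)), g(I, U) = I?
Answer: -1/58842 ≈ -1.6995e-5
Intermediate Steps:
s = 1
N = 1
b(F, H) = -20 (b(F, H) = -19 - 1*1 = -19 - 1 = -20)
q = -58842 (q = (-20 + (34 - 1*(-28)))*(2293 - 3694) = (-20 + (34 + 28))*(-1401) = (-20 + 62)*(-1401) = 42*(-1401) = -58842)
1/q = 1/(-58842) = -1/58842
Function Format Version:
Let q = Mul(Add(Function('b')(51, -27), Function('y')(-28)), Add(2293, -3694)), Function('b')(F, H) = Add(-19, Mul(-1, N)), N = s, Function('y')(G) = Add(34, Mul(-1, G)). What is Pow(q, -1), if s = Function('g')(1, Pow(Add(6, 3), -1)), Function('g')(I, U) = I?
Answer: Rational(-1, 58842) ≈ -1.6995e-5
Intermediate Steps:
s = 1
N = 1
Function('b')(F, H) = -20 (Function('b')(F, H) = Add(-19, Mul(-1, 1)) = Add(-19, -1) = -20)
q = -58842 (q = Mul(Add(-20, Add(34, Mul(-1, -28))), Add(2293, -3694)) = Mul(Add(-20, Add(34, 28)), -1401) = Mul(Add(-20, 62), -1401) = Mul(42, -1401) = -58842)
Pow(q, -1) = Pow(-58842, -1) = Rational(-1, 58842)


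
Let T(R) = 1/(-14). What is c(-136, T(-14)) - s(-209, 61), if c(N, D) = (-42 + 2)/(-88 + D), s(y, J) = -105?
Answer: 130025/1233 ≈ 105.45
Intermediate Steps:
T(R) = -1/14
c(N, D) = -40/(-88 + D)
c(-136, T(-14)) - s(-209, 61) = -40/(-88 - 1/14) - 1*(-105) = -40/(-1233/14) + 105 = -40*(-14/1233) + 105 = 560/1233 + 105 = 130025/1233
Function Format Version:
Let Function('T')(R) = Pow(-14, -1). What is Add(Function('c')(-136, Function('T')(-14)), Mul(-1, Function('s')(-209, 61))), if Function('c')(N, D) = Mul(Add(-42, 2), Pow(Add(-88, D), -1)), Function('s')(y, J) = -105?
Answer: Rational(130025, 1233) ≈ 105.45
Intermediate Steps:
Function('T')(R) = Rational(-1, 14)
Function('c')(N, D) = Mul(-40, Pow(Add(-88, D), -1))
Add(Function('c')(-136, Function('T')(-14)), Mul(-1, Function('s')(-209, 61))) = Add(Mul(-40, Pow(Add(-88, Rational(-1, 14)), -1)), Mul(-1, -105)) = Add(Mul(-40, Pow(Rational(-1233, 14), -1)), 105) = Add(Mul(-40, Rational(-14, 1233)), 105) = Add(Rational(560, 1233), 105) = Rational(130025, 1233)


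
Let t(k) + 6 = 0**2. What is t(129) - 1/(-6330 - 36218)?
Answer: -255287/42548 ≈ -6.0000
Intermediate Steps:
t(k) = -6 (t(k) = -6 + 0**2 = -6 + 0 = -6)
t(129) - 1/(-6330 - 36218) = -6 - 1/(-6330 - 36218) = -6 - 1/(-42548) = -6 - 1*(-1/42548) = -6 + 1/42548 = -255287/42548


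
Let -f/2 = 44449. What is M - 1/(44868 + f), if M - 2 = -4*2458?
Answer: -432814899/44030 ≈ -9830.0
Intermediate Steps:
f = -88898 (f = -2*44449 = -88898)
M = -9830 (M = 2 - 4*2458 = 2 - 9832 = -9830)
M - 1/(44868 + f) = -9830 - 1/(44868 - 88898) = -9830 - 1/(-44030) = -9830 - 1*(-1/44030) = -9830 + 1/44030 = -432814899/44030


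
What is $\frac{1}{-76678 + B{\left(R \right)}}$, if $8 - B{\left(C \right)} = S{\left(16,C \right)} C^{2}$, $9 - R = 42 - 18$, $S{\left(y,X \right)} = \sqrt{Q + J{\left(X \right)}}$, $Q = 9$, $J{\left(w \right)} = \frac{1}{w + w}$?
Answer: $- \frac{30668}{2351133985} + \frac{3 \sqrt{8070}}{2351133985} \approx -1.2929 \cdot 10^{-5}$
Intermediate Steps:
$J{\left(w \right)} = \frac{1}{2 w}$
$S{\left(y,X \right)} = \sqrt{9 + \frac{1}{2 X}}$
$R = -15$ ($R = 9 - \left(42 - 18\right) = 9 - 24 = -15$)
$B{\left(C \right)} = 8 - \frac{C^{2} \sqrt{36 + \frac{2}{C}}}{2}$ ($B{\left(C \right)} = 8 - \frac{\sqrt{36 + \frac{2}{C}}}{2} C^{2} = 8 - \frac{C^{2} \sqrt{36 + \frac{2}{C}}}{2}$)
$\frac{1}{-76678 + B{\left(R \right)}} = \frac{1}{-76678 + \left(8 - \frac{\left(-15\right)^{2} \sqrt{36 + \frac{2}{-15}}}{2}\right)} = \frac{1}{-76678 + \left(8 - \frac{225 \sqrt{36 + 2 \left(- \frac{1}{15}\right)}}{2}\right)} = \frac{1}{-76678 + \left(8 - \frac{225 \sqrt{36 - \frac{2}{15}}}{2}\right)} = \frac{1}{-76678 + \left(8 - \frac{225 \sqrt{\frac{538}{15}}}{2}\right)} = \frac{1}{-76678 + \left(8 - \frac{225 \frac{\sqrt{8070}}{15}}{2}\right)} = \frac{1}{-76678 + \left(8 - \frac{15 \sqrt{8070}}{2}\right)} = \frac{1}{-76670 - \frac{15 \sqrt{8070}}{2}}$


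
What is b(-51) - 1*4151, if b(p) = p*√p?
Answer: -4151 - 51*I*√51 ≈ -4151.0 - 364.21*I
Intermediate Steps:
b(p) = p^(3/2)
b(-51) - 1*4151 = (-51)^(3/2) - 1*4151 = -51*I*√51 - 4151 = -4151 - 51*I*√51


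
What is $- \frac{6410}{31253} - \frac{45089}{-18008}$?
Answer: $\frac{1293735237}{562804024} \approx 2.2987$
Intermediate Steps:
$- \frac{6410}{31253} - \frac{45089}{-18008} = \left(-6410\right) \frac{1}{31253} - - \frac{45089}{18008} = - \frac{6410}{31253} + \frac{45089}{18008} = \frac{1293735237}{562804024}$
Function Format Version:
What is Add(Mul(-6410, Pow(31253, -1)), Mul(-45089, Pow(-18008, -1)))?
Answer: Rational(1293735237, 562804024) ≈ 2.2987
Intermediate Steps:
Add(Mul(-6410, Pow(31253, -1)), Mul(-45089, Pow(-18008, -1))) = Add(Mul(-6410, Rational(1, 31253)), Mul(-45089, Rational(-1, 18008))) = Add(Rational(-6410, 31253), Rational(45089, 18008)) = Rational(1293735237, 562804024)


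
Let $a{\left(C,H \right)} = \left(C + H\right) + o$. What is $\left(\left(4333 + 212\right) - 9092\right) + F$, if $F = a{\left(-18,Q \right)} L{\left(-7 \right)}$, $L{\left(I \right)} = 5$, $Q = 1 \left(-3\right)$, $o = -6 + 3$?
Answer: $-4667$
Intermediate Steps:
$o = -3$
$Q = -3$
$a{\left(C,H \right)} = -3 + C + H$ ($a{\left(C,H \right)} = \left(C + H\right) - 3 = -3 + C + H$)
$F = -120$ ($F = \left(-3 - 18 - 3\right) 5 = \left(-24\right) 5 = -120$)
$\left(\left(4333 + 212\right) - 9092\right) + F = \left(\left(4333 + 212\right) - 9092\right) - 120 = \left(4545 - 9092\right) - 120 = -4547 - 120 = -4667$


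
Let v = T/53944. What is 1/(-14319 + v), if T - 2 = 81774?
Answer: -6743/96542795 ≈ -6.9845e-5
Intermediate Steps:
T = 81776 (T = 2 + 81774 = 81776)
v = 10222/6743 (v = 81776/53944 = 81776*(1/53944) = 10222/6743 ≈ 1.5159)
1/(-14319 + v) = 1/(-14319 + 10222/6743) = 1/(-96542795/6743) = -6743/96542795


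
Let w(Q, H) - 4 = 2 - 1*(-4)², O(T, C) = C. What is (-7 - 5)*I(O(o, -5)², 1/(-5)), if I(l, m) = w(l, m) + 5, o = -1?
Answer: 60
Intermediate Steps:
w(Q, H) = -10 (w(Q, H) = 4 + (2 - 1*(-4)²) = 4 + (2 - 1*16) = 4 + (2 - 16) = 4 - 14 = -10)
I(l, m) = -5 (I(l, m) = -10 + 5 = -5)
(-7 - 5)*I(O(o, -5)², 1/(-5)) = (-7 - 5)*(-5) = -12*(-5) = 60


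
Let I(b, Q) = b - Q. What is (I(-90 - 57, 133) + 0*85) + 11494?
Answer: 11214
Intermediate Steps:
(I(-90 - 57, 133) + 0*85) + 11494 = (((-90 - 57) - 1*133) + 0*85) + 11494 = ((-147 - 133) + 0) + 11494 = (-280 + 0) + 11494 = -280 + 11494 = 11214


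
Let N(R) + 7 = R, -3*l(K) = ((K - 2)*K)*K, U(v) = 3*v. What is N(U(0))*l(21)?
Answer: 19551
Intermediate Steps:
l(K) = -K²*(-2 + K)/3 (l(K) = -(K - 2)*K*K/3 = -(-2 + K)*K*K/3 = -K*(-2 + K)*K/3 = -K²*(-2 + K)/3)
N(R) = -7 + R
N(U(0))*l(21) = (-7 + 3*0)*((⅓)*21²*(2 - 1*21)) = (-7 + 0)*((⅓)*441*(2 - 21)) = -7*441*(-19)/3 = -7*(-2793) = 19551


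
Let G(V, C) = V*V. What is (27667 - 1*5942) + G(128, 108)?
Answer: 38109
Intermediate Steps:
G(V, C) = V**2
(27667 - 1*5942) + G(128, 108) = (27667 - 1*5942) + 128**2 = (27667 - 5942) + 16384 = 21725 + 16384 = 38109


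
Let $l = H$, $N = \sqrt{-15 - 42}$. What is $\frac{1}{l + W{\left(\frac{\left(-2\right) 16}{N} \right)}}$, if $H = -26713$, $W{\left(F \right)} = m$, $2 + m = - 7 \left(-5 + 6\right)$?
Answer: $- \frac{1}{26722} \approx -3.7422 \cdot 10^{-5}$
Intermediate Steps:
$m = -9$ ($m = -2 - 7 \left(-5 + 6\right) = -2 - 7 = -9$)
$N = i \sqrt{57}$ ($N = \sqrt{-57} = i \sqrt{57} \approx 7.5498 i$)
$W{\left(F \right)} = -9$
$l = -26713$
$\frac{1}{l + W{\left(\frac{\left(-2\right) 16}{N} \right)}} = \frac{1}{-26713 - 9} = \frac{1}{-26722} = - \frac{1}{26722}$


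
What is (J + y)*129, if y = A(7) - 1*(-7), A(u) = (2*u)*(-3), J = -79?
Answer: -14706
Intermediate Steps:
A(u) = -6*u
y = -35 (y = -6*7 - 1*(-7) = -42 + 7 = -35)
(J + y)*129 = (-79 - 35)*129 = -114*129 = -14706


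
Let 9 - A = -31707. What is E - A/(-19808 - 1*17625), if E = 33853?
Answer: 1267251065/37433 ≈ 33854.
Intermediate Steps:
A = 31716 (A = 9 - 1*(-31707) = 9 + 31707 = 31716)
E - A/(-19808 - 1*17625) = 33853 - 31716/(-19808 - 1*17625) = 33853 - 31716/(-19808 - 17625) = 33853 - 31716/(-37433) = 33853 - 31716*(-1)/37433 = 33853 - 1*(-31716/37433) = 33853 + 31716/37433 = 1267251065/37433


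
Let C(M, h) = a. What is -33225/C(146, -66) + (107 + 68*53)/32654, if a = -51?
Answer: 361706137/555118 ≈ 651.58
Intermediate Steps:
C(M, h) = -51
-33225/C(146, -66) + (107 + 68*53)/32654 = -33225/(-51) + (107 + 68*53)/32654 = -33225*(-1/51) + (107 + 3604)*(1/32654) = 11075/17 + 3711*(1/32654) = 11075/17 + 3711/32654 = 361706137/555118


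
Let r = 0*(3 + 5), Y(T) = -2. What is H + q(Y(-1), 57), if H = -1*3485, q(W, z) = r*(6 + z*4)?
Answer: -3485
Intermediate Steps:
r = 0 (r = 0*8 = 0)
q(W, z) = 0 (q(W, z) = 0*(6 + z*4) = 0*(6 + 4*z) = 0)
H = -3485
H + q(Y(-1), 57) = -3485 + 0 = -3485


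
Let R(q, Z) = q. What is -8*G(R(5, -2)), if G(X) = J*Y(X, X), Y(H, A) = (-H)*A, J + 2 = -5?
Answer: -1400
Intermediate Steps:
J = -7 (J = -2 - 5 = -7)
Y(H, A) = -A*H
G(X) = 7*X² (G(X) = -(-7)*X*X = -(-7)*X² = 7*X²)
-8*G(R(5, -2)) = -56*5² = -56*25 = -8*175 = -1400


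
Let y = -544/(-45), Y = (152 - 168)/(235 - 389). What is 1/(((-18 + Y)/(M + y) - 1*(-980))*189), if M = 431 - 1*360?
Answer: 41129/7616239110 ≈ 5.4002e-6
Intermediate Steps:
Y = 8/77 (Y = -16/(-154) = -16*(-1/154) = 8/77 ≈ 0.10390)
M = 71 (M = 431 - 360 = 71)
y = 544/45 (y = -544*(-1/45) = 544/45 ≈ 12.089)
1/(((-18 + Y)/(M + y) - 1*(-980))*189) = 1/(((-18 + 8/77)/(71 + 544/45) - 1*(-980))*189) = 1/((-1378/(77*3739/45) + 980)*189) = 1/((-1378/77*45/3739 + 980)*189) = 1/((-62010/287903 + 980)*189) = 1/((282082930/287903)*189) = 1/(7616239110/41129) = 41129/7616239110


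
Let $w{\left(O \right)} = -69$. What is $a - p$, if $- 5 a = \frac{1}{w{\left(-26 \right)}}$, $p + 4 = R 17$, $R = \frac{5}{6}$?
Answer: $- \frac{7013}{690} \approx -10.164$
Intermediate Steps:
$R = \frac{5}{6}$ ($R = 5 \cdot \frac{1}{6} = \frac{5}{6} \approx 0.83333$)
$p = \frac{61}{6}$ ($p = -4 + \frac{5}{6} \cdot 17 = -4 + \frac{85}{6} = \frac{61}{6} \approx 10.167$)
$a = \frac{1}{345}$ ($a = - \frac{1}{5 \left(-69\right)} = \left(- \frac{1}{5}\right) \left(- \frac{1}{69}\right) = \frac{1}{345} \approx 0.0028986$)
$a - p = \frac{1}{345} - \frac{61}{6} = - \frac{7013}{690}$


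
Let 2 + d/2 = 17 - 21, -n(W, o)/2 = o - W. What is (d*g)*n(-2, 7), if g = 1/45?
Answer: 24/5 ≈ 4.8000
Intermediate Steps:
n(W, o) = -2*o + 2*W (n(W, o) = -2*(o - W) = -2*o + 2*W)
g = 1/45 ≈ 0.022222
d = -12 (d = -4 + 2*(17 - 21) = -4 + 2*(-4) = -4 - 8 = -12)
(d*g)*n(-2, 7) = (-12*1/45)*(-2*7 + 2*(-2)) = -4*(-14 - 4)/15 = -4/15*(-18) = 24/5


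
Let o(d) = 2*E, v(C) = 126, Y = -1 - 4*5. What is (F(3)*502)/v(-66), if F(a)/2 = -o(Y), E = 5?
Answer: -5020/63 ≈ -79.682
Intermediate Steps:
Y = -21 (Y = -1 - 20 = -21)
o(d) = 10 (o(d) = 2*5 = 10)
F(a) = -20 (F(a) = 2*(-1*10) = 2*(-10) = -20)
(F(3)*502)/v(-66) = -20*502/126 = -10040*1/126 = -5020/63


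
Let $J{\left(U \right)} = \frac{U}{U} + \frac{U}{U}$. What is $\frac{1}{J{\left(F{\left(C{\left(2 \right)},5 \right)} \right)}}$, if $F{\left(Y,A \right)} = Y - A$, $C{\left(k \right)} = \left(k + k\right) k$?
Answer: $\frac{1}{2} \approx 0.5$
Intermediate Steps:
$C{\left(k \right)} = 2 k^{2}$ ($C{\left(k \right)} = 2 k k = 2 k^{2}$)
$J{\left(U \right)} = 2$ ($J{\left(U \right)} = 1 + 1 = 2$)
$\frac{1}{J{\left(F{\left(C{\left(2 \right)},5 \right)} \right)}} = \frac{1}{2}$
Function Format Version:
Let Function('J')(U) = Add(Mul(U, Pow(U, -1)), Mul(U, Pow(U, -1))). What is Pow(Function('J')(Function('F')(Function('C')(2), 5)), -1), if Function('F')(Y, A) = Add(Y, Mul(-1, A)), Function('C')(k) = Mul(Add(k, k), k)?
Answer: Rational(1, 2) ≈ 0.50000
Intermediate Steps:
Function('C')(k) = Mul(2, Pow(k, 2)) (Function('C')(k) = Mul(Mul(2, k), k) = Mul(2, Pow(k, 2)))
Function('J')(U) = 2 (Function('J')(U) = Add(1, 1) = 2)
Pow(Function('J')(Function('F')(Function('C')(2), 5)), -1) = Pow(2, -1) = Rational(1, 2)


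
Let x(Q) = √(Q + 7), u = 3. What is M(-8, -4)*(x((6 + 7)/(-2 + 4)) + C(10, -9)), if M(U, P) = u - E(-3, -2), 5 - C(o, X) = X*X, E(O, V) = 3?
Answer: 0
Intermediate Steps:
x(Q) = √(7 + Q)
C(o, X) = 5 - X² (C(o, X) = 5 - X*X = 5 - X²)
M(U, P) = 0 (M(U, P) = 3 - 1*3 = 3 - 3 = 0)
M(-8, -4)*(x((6 + 7)/(-2 + 4)) + C(10, -9)) = 0*(√(7 + (6 + 7)/(-2 + 4)) + (5 - 1*(-9)²)) = 0*(√(7 + 13/2) + (5 - 1*81)) = 0*(√(7 + 13*(½)) + (5 - 81)) = 0*(√(7 + 13/2) - 76) = 0*(√(27/2) - 76) = 0*(3*√6/2 - 76) = 0*(-76 + 3*√6/2) = 0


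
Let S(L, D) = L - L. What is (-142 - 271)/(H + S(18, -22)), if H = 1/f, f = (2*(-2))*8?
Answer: 13216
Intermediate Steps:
f = -32 (f = -4*8 = -32)
S(L, D) = 0
H = -1/32 (H = 1/(-32) = -1/32 ≈ -0.031250)
(-142 - 271)/(H + S(18, -22)) = (-142 - 271)/(-1/32 + 0) = -413/(-1/32) = -413*(-32) = 13216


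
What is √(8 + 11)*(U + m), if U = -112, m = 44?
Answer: -68*√19 ≈ -296.41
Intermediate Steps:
√(8 + 11)*(U + m) = √(8 + 11)*(-112 + 44) = √19*(-68) = -68*√19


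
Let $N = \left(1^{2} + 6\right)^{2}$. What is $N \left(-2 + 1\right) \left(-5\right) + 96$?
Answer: $341$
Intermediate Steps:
$N = 49$ ($N = \left(1 + 6\right)^{2} = 7^{2} = 49$)
$N \left(-2 + 1\right) \left(-5\right) + 96 = 49 \left(-2 + 1\right) \left(-5\right) + 96 = 49 \left(\left(-1\right) \left(-5\right)\right) + 96 = 49 \cdot 5 + 96 = 245 + 96 = 341$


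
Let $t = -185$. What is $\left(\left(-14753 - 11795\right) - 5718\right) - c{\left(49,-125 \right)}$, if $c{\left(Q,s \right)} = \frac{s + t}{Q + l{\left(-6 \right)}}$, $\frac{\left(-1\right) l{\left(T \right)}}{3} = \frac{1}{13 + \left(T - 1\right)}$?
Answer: $- \frac{3129182}{97} \approx -32260.0$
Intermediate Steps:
$l{\left(T \right)} = - \frac{3}{12 + T}$ ($l{\left(T \right)} = - \frac{3}{13 + \left(T - 1\right)} = - \frac{3}{13 + \left(-1 + T\right)} = - \frac{3}{12 + T}$)
$c{\left(Q,s \right)} = \frac{-185 + s}{- \frac{1}{2} + Q}$ ($c{\left(Q,s \right)} = \frac{s - 185}{Q - \frac{3}{12 - 6}} = \frac{-185 + s}{Q - \frac{3}{6}} = \frac{-185 + s}{Q - \frac{1}{2}} = \frac{-185 + s}{- \frac{1}{2} + Q}$)
$\left(\left(-14753 - 11795\right) - 5718\right) - c{\left(49,-125 \right)} = \left(\left(-14753 - 11795\right) - 5718\right) - \frac{2 \left(-185 - 125\right)}{-1 + 2 \cdot 49} = \left(-26548 - 5718\right) - 2 \frac{1}{-1 + 98} \left(-310\right) = -32266 - 2 \cdot \frac{1}{97} \left(-310\right) = -32266 - - \frac{620}{97} = -32266 + \frac{620}{97} = - \frac{3129182}{97}$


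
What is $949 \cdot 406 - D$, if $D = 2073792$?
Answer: $-1688498$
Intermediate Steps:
$949 \cdot 406 - D = 949 \cdot 406 - 2073792 = 385294 - 2073792 = -1688498$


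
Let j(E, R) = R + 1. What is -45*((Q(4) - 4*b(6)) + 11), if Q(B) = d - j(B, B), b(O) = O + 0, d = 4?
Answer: 630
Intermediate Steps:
j(E, R) = 1 + R
b(O) = O
Q(B) = 3 - B (Q(B) = 4 - (1 + B) = 4 + (-1 - B) = 3 - B)
-45*((Q(4) - 4*b(6)) + 11) = -45*(((3 - 1*4) - 4*6) + 11) = -45*(((3 - 4) - 24) + 11) = -45*((-1 - 24) + 11) = -45*(-25 + 11) = -45*(-14) = 630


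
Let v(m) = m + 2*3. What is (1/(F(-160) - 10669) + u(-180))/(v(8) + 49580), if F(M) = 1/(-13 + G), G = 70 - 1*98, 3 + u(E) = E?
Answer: -80049731/21693903420 ≈ -0.0036900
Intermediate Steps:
u(E) = -3 + E
v(m) = 6 + m (v(m) = m + 6 = 6 + m)
G = -28 (G = 70 - 98 = -28)
F(M) = -1/41 (F(M) = 1/(-13 - 28) = 1/(-41) = -1/41)
(1/(F(-160) - 10669) + u(-180))/(v(8) + 49580) = (1/(-1/41 - 10669) + (-3 - 180))/((6 + 8) + 49580) = (1/(-437430/41) - 183)/(14 + 49580) = (-41/437430 - 183)/49594 = -80049731/437430*1/49594 = -80049731/21693903420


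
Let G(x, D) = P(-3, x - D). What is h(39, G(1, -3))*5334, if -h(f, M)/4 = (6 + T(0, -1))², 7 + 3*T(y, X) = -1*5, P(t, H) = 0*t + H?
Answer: -85344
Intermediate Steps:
P(t, H) = H (P(t, H) = 0 + H = H)
G(x, D) = x - D
T(y, X) = -4 (T(y, X) = -7/3 + (-1*5)/3 = -7/3 + (⅓)*(-5) = -7/3 - 5/3 = -4)
h(f, M) = -16 (h(f, M) = -4*(6 - 4)² = -4*2² = -4*4 = -16)
h(39, G(1, -3))*5334 = -16*5334 = -85344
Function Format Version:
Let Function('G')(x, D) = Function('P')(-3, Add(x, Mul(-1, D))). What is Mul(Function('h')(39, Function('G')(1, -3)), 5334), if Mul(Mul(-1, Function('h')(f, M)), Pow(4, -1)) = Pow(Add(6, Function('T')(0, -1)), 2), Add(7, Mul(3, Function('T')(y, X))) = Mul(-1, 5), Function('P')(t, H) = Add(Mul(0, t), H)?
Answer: -85344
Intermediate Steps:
Function('P')(t, H) = H (Function('P')(t, H) = Add(0, H) = H)
Function('G')(x, D) = Add(x, Mul(-1, D))
Function('T')(y, X) = -4 (Function('T')(y, X) = Add(Rational(-7, 3), Mul(Rational(1, 3), Mul(-1, 5))) = Add(Rational(-7, 3), Mul(Rational(1, 3), -5)) = Add(Rational(-7, 3), Rational(-5, 3)) = -4)
Function('h')(f, M) = -16 (Function('h')(f, M) = Mul(-4, Pow(Add(6, -4), 2)) = Mul(-4, Pow(2, 2)) = Mul(-4, 4) = -16)
Mul(Function('h')(39, Function('G')(1, -3)), 5334) = Mul(-16, 5334) = -85344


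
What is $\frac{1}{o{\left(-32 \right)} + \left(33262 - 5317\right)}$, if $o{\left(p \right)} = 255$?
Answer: $\frac{1}{28200} \approx 3.5461 \cdot 10^{-5}$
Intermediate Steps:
$\frac{1}{o{\left(-32 \right)} + \left(33262 - 5317\right)} = \frac{1}{255 + \left(33262 - 5317\right)} = \frac{1}{255 + 27945} = \frac{1}{28200}$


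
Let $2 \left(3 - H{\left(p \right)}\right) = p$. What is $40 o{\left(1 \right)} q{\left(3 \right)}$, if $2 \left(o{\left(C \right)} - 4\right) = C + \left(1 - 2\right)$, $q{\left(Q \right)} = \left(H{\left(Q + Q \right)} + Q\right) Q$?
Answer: $1440$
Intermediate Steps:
$H{\left(p \right)} = 3 - \frac{p}{2}$
$q{\left(Q \right)} = 3 Q$ ($q{\left(Q \right)} = \left(\left(3 - \frac{Q + Q}{2}\right) + Q\right) Q = \left(\left(3 - \frac{2 Q}{2}\right) + Q\right) Q = \left(\left(3 - Q\right) + Q\right) Q = 3 Q$)
$o{\left(C \right)} = \frac{7}{2} + \frac{C}{2}$ ($o{\left(C \right)} = 4 + \frac{C + \left(1 - 2\right)}{2} = 4 + \frac{C - 1}{2} = 4 + \frac{-1 + C}{2} = 4 + \left(- \frac{1}{2} + \frac{C}{2}\right) = \frac{7}{2} + \frac{C}{2}$)
$40 o{\left(1 \right)} q{\left(3 \right)} = 40 \left(\frac{7}{2} + \frac{1}{2} \cdot 1\right) 3 \cdot 3 = 40 \left(\frac{7}{2} + \frac{1}{2}\right) 9 = 40 \cdot 4 \cdot 9 = 160 \cdot 9 = 1440$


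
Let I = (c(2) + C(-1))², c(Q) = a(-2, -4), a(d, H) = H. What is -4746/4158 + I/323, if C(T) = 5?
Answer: -36400/31977 ≈ -1.1383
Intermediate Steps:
c(Q) = -4
I = 1 (I = (-4 + 5)² = 1² = 1)
-4746/4158 + I/323 = -4746/4158 + 1/323 = -4746*1/4158 + 1*(1/323) = -113/99 + 1/323 = -36400/31977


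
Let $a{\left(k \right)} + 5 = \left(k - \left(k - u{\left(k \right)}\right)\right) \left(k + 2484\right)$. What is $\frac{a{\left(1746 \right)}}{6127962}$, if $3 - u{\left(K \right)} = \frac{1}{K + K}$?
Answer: $\frac{2460655}{1188824628} \approx 0.0020698$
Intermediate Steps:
$u{\left(K \right)} = 3 - \frac{1}{2 K}$ ($u{\left(K \right)} = 3 - \frac{1}{K + K} = 3 - \frac{1}{2 K}$)
$a{\left(k \right)} = -5 + \left(3 - \frac{1}{2 k}\right) \left(2484 + k\right)$ ($a{\left(k \right)} = -5 + \left(k - \left(-3 + k + \frac{1}{2 k}\right)\right) \left(k + 2484\right) = -5 + \left(k - \left(-3 + k + \frac{1}{2 k}\right)\right) \left(2484 + k\right) = -5 + \left(3 - \frac{1}{2 k}\right) \left(2484 + k\right)$)
$\frac{a{\left(1746 \right)}}{6127962} = \frac{\frac{14893}{2} - \frac{1242}{1746} + 3 \cdot 1746}{6127962} = \left(\frac{14893}{2} - \frac{69}{97} + 5238\right) \frac{1}{6127962} = \frac{2460655}{194} \cdot \frac{1}{6127962} = \frac{2460655}{1188824628}$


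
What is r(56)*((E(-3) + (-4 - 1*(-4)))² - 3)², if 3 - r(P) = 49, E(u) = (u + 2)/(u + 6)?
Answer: -31096/81 ≈ -383.90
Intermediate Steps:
E(u) = (2 + u)/(6 + u)
r(P) = -46 (r(P) = 3 - 1*49 = 3 - 49 = -46)
r(56)*((E(-3) + (-4 - 1*(-4)))² - 3)² = -46*(((2 - 3)/(6 - 3) + (-4 - 1*(-4)))² - 3)² = -46*((-1/3 + (-4 + 4))² - 3)² = -46*(((⅓)*(-1) + 0)² - 3)² = -46*((-⅓ + 0)² - 3)² = -46*((-⅓)² - 3)² = -46*(⅑ - 3)² = -46*(-26/9)² = -46*676/81 = -31096/81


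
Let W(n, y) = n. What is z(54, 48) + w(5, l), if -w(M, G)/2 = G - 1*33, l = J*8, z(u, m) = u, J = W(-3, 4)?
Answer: 168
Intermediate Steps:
J = -3
l = -24 (l = -3*8 = -24)
w(M, G) = 66 - 2*G (w(M, G) = -2*(G - 1*33) = -2*(G - 33) = -2*(-33 + G) = 66 - 2*G)
z(54, 48) + w(5, l) = 54 + (66 - 2*(-24)) = 54 + (66 + 48) = 54 + 114 = 168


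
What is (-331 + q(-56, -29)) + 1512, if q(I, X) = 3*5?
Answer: 1196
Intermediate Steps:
q(I, X) = 15
(-331 + q(-56, -29)) + 1512 = (-331 + 15) + 1512 = -316 + 1512 = 1196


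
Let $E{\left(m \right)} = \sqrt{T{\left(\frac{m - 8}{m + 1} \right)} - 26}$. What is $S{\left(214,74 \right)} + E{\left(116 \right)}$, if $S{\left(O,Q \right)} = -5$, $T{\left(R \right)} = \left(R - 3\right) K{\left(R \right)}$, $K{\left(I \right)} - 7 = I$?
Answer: $-5 + \frac{5 i \sqrt{287}}{13} \approx -5.0 + 6.5158 i$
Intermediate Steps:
$K{\left(I \right)} = 7 + I$
$T{\left(R \right)} = \left(-3 + R\right) \left(7 + R\right)$ ($T{\left(R \right)} = \left(R - 3\right) \left(7 + R\right) = \left(-3 + R\right) \left(7 + R\right)$)
$E{\left(m \right)} = \sqrt{-26 + \left(-3 + \frac{-8 + m}{1 + m}\right) \left(7 + \frac{-8 + m}{1 + m}\right)}$ ($E{\left(m \right)} = \sqrt{\left(-3 + \frac{m - 8}{m + 1}\right) \left(7 + \frac{m - 8}{m + 1}\right) - 26} = \sqrt{\left(-3 + \frac{-8 + m}{1 + m}\right) \left(7 + \frac{-8 + m}{1 + m}\right) - 26} = \sqrt{-26 + \left(-3 + \frac{-8 + m}{1 + m}\right) \left(7 + \frac{-8 + m}{1 + m}\right)}$)
$S{\left(214,74 \right)} + E{\left(116 \right)} = -5 + \sqrt{\frac{- 26 \left(1 + 116\right)^{2} + \left(-1 + 8 \cdot 116\right) \left(-11 - 232\right)}{\left(1 + 116\right)^{2}}} = -5 + \sqrt{\frac{- 26 \cdot 117^{2} + \left(-1 + 928\right) \left(-11 - 232\right)}{13689}} = -5 + \sqrt{\frac{\left(-26\right) 13689 + 927 \left(-243\right)}{13689}} = -5 + \sqrt{\frac{-355914 - 225261}{13689}} = -5 + \sqrt{\frac{1}{13689} \left(-581175\right)} = -5 + \sqrt{- \frac{7175}{169}} = -5 + \frac{5 i \sqrt{287}}{13}$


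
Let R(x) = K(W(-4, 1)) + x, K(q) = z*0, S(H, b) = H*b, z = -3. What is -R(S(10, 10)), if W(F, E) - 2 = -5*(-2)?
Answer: -100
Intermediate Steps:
W(F, E) = 12 (W(F, E) = 2 - 5*(-2) = 2 + 10 = 12)
K(q) = 0 (K(q) = -3*0 = 0)
R(x) = x (R(x) = 0 + x = x)
-R(S(10, 10)) = -10*10 = -1*100 = -100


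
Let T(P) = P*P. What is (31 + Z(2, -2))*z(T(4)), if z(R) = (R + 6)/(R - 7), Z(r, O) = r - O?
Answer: 770/9 ≈ 85.556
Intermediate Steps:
T(P) = P²
z(R) = (6 + R)/(-7 + R)
(31 + Z(2, -2))*z(T(4)) = (31 + (2 - 1*(-2)))*((6 + 4²)/(-7 + 4²)) = (31 + (2 + 2))*((6 + 16)/(-7 + 16)) = (31 + 4)*(22/9) = 35*((⅑)*22) = 35*(22/9) = 770/9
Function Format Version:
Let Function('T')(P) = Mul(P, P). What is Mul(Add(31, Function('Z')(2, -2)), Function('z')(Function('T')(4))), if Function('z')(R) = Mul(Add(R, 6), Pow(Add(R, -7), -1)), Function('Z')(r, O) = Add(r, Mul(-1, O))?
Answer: Rational(770, 9) ≈ 85.556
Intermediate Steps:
Function('T')(P) = Pow(P, 2)
Function('z')(R) = Mul(Pow(Add(-7, R), -1), Add(6, R)) (Function('z')(R) = Mul(Add(6, R), Pow(Add(-7, R), -1)) = Mul(Pow(Add(-7, R), -1), Add(6, R)))
Mul(Add(31, Function('Z')(2, -2)), Function('z')(Function('T')(4))) = Mul(Add(31, Add(2, Mul(-1, -2))), Mul(Pow(Add(-7, Pow(4, 2)), -1), Add(6, Pow(4, 2)))) = Mul(Add(31, Add(2, 2)), Mul(Pow(Add(-7, 16), -1), Add(6, 16))) = Mul(Add(31, 4), Mul(Pow(9, -1), 22)) = Mul(35, Mul(Rational(1, 9), 22)) = Mul(35, Rational(22, 9)) = Rational(770, 9)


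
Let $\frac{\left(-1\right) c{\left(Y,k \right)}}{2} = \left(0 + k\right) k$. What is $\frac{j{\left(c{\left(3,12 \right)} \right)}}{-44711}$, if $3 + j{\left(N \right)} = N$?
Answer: $\frac{291}{44711} \approx 0.0065085$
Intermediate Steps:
$c{\left(Y,k \right)} = - 2 k^{2}$ ($c{\left(Y,k \right)} = - 2 \left(0 + k\right) k = - 2 k k = - 2 k^{2}$)
$j{\left(N \right)} = -3 + N$
$\frac{j{\left(c{\left(3,12 \right)} \right)}}{-44711} = \frac{-3 - 2 \cdot 12^{2}}{-44711} = \left(-3 - 288\right) \left(- \frac{1}{44711}\right) = \left(-291\right) \left(- \frac{1}{44711}\right) = \frac{291}{44711}$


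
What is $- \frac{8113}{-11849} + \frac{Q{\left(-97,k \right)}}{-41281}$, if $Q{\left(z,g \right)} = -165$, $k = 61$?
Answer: $\frac{336867838}{489138569} \approx 0.6887$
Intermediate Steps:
$- \frac{8113}{-11849} + \frac{Q{\left(-97,k \right)}}{-41281} = - \frac{8113}{-11849} - \frac{165}{-41281} = \left(-8113\right) \left(- \frac{1}{11849}\right) - - \frac{165}{41281} = \frac{8113}{11849} + \frac{165}{41281} = \frac{336867838}{489138569}$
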